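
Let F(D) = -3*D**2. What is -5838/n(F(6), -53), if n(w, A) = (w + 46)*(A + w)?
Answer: -417/713 ≈ -0.58485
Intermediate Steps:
n(w, A) = (46 + w)*(A + w)
-5838/n(F(6), -53) = -5838/((-3*6**2)**2 + 46*(-53) + 46*(-3*6**2) - (-159)*6**2) = -5838/((-3*36)**2 - 2438 + 46*(-3*36) - (-159)*36) = -5838/((-108)**2 - 2438 + 46*(-108) - 53*(-108)) = -5838/(11664 - 2438 - 4968 + 5724) = -5838/9982 = -5838*1/9982 = -417/713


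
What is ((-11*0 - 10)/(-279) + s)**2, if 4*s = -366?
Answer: 2604775369/311364 ≈ 8365.7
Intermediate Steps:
s = -183/2 (s = (1/4)*(-366) = -183/2 ≈ -91.500)
((-11*0 - 10)/(-279) + s)**2 = ((-11*0 - 10)/(-279) - 183/2)**2 = ((0 - 10)*(-1/279) - 183/2)**2 = (-10*(-1/279) - 183/2)**2 = (10/279 - 183/2)**2 = (-51037/558)**2 = 2604775369/311364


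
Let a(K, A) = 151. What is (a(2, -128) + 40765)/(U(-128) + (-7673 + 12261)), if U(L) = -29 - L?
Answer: 40916/4687 ≈ 8.7297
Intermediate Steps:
(a(2, -128) + 40765)/(U(-128) + (-7673 + 12261)) = (151 + 40765)/((-29 - 1*(-128)) + (-7673 + 12261)) = 40916/((-29 + 128) + 4588) = 40916/(99 + 4588) = 40916/4687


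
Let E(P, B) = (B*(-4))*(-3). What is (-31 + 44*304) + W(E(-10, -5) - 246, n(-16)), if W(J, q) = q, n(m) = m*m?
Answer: 13601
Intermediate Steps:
E(P, B) = 12*B (E(P, B) = -4*B*(-3) = 12*B)
n(m) = m²
(-31 + 44*304) + W(E(-10, -5) - 246, n(-16)) = (-31 + 44*304) + (-16)² = (-31 + 13376) + 256 = 13345 + 256 = 13601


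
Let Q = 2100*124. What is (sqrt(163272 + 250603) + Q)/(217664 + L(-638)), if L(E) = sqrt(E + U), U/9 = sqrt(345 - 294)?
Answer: (260400 + 5*sqrt(16555))/(217664 + I*sqrt(638 - 9*sqrt(51))) ≈ 1.1993 - 0.00013198*I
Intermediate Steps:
U = 9*sqrt(51) (U = 9*sqrt(345 - 294) = 9*sqrt(51) ≈ 64.273)
Q = 260400
L(E) = sqrt(E + 9*sqrt(51))
(sqrt(163272 + 250603) + Q)/(217664 + L(-638)) = (sqrt(163272 + 250603) + 260400)/(217664 + sqrt(-638 + 9*sqrt(51))) = (sqrt(413875) + 260400)/(217664 + sqrt(-638 + 9*sqrt(51))) = (5*sqrt(16555) + 260400)/(217664 + sqrt(-638 + 9*sqrt(51))) = (260400 + 5*sqrt(16555))/(217664 + sqrt(-638 + 9*sqrt(51)))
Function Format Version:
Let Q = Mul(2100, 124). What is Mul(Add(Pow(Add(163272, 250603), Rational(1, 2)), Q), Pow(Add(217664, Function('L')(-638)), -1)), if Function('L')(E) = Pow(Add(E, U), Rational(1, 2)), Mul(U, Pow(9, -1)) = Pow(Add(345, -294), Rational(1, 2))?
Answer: Mul(Pow(Add(217664, Mul(I, Pow(Add(638, Mul(-9, Pow(51, Rational(1, 2)))), Rational(1, 2)))), -1), Add(260400, Mul(5, Pow(16555, Rational(1, 2))))) ≈ Add(1.1993, Mul(-0.00013198, I))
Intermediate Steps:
U = Mul(9, Pow(51, Rational(1, 2))) (U = Mul(9, Pow(Add(345, -294), Rational(1, 2))) = Mul(9, Pow(51, Rational(1, 2))) ≈ 64.273)
Q = 260400
Function('L')(E) = Pow(Add(E, Mul(9, Pow(51, Rational(1, 2)))), Rational(1, 2))
Mul(Add(Pow(Add(163272, 250603), Rational(1, 2)), Q), Pow(Add(217664, Function('L')(-638)), -1)) = Mul(Add(Pow(Add(163272, 250603), Rational(1, 2)), 260400), Pow(Add(217664, Pow(Add(-638, Mul(9, Pow(51, Rational(1, 2)))), Rational(1, 2))), -1)) = Mul(Add(Pow(413875, Rational(1, 2)), 260400), Pow(Add(217664, Pow(Add(-638, Mul(9, Pow(51, Rational(1, 2)))), Rational(1, 2))), -1)) = Mul(Add(Mul(5, Pow(16555, Rational(1, 2))), 260400), Pow(Add(217664, Pow(Add(-638, Mul(9, Pow(51, Rational(1, 2)))), Rational(1, 2))), -1)) = Mul(Add(260400, Mul(5, Pow(16555, Rational(1, 2)))), Pow(Add(217664, Pow(Add(-638, Mul(9, Pow(51, Rational(1, 2)))), Rational(1, 2))), -1)) = Mul(Pow(Add(217664, Pow(Add(-638, Mul(9, Pow(51, Rational(1, 2)))), Rational(1, 2))), -1), Add(260400, Mul(5, Pow(16555, Rational(1, 2)))))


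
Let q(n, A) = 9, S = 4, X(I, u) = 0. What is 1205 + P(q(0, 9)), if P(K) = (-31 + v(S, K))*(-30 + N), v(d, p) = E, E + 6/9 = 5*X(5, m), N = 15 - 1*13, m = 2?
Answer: 6275/3 ≈ 2091.7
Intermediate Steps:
N = 2 (N = 15 - 13 = 2)
E = -2/3 (E = -2/3 + 5*0 = -2/3 + 0 = -2/3 ≈ -0.66667)
v(d, p) = -2/3
P(K) = 2660/3 (P(K) = (-31 - 2/3)*(-30 + 2) = -95/3*(-28) = 2660/3)
1205 + P(q(0, 9)) = 1205 + 2660/3 = 6275/3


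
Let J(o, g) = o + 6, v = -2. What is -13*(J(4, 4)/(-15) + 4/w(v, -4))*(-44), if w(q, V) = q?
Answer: -4576/3 ≈ -1525.3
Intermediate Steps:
J(o, g) = 6 + o
-13*(J(4, 4)/(-15) + 4/w(v, -4))*(-44) = -13*((6 + 4)/(-15) + 4/(-2))*(-44) = -13*(10*(-1/15) + 4*(-½))*(-44) = -13*(-⅔ - 2)*(-44) = -13*(-8/3)*(-44) = (104/3)*(-44) = -4576/3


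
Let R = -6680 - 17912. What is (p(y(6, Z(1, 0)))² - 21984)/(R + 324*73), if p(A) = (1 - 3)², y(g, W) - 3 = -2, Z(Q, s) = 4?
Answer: 5492/235 ≈ 23.370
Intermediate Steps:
y(g, W) = 1 (y(g, W) = 3 - 2 = 1)
p(A) = 4 (p(A) = (-2)² = 4)
R = -24592
(p(y(6, Z(1, 0)))² - 21984)/(R + 324*73) = (4² - 21984)/(-24592 + 324*73) = (16 - 21984)/(-24592 + 23652) = -21968/(-940) = -21968*(-1/940) = 5492/235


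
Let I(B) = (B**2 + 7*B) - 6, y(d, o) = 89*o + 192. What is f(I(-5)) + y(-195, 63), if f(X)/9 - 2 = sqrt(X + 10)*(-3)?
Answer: 5817 - 27*I*sqrt(6) ≈ 5817.0 - 66.136*I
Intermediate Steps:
y(d, o) = 192 + 89*o
I(B) = -6 + B**2 + 7*B
f(X) = 18 - 27*sqrt(10 + X) (f(X) = 18 + 9*(sqrt(X + 10)*(-3)) = 18 + 9*(sqrt(10 + X)*(-3)) = 18 + 9*(-3*sqrt(10 + X)) = 18 - 27*sqrt(10 + X))
f(I(-5)) + y(-195, 63) = (18 - 27*sqrt(10 + (-6 + (-5)**2 + 7*(-5)))) + (192 + 89*63) = (18 - 27*sqrt(10 + (-6 + 25 - 35))) + (192 + 5607) = (18 - 27*sqrt(10 - 16)) + 5799 = (18 - 27*I*sqrt(6)) + 5799 = 5817 - 27*I*sqrt(6)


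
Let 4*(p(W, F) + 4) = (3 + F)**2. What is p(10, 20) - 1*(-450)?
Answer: 2313/4 ≈ 578.25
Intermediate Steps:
p(W, F) = -4 + (3 + F)**2/4
p(10, 20) - 1*(-450) = (-4 + (3 + 20)**2/4) - 1*(-450) = (-4 + (1/4)*23**2) + 450 = (-4 + (1/4)*529) + 450 = (-4 + 529/4) + 450 = 513/4 + 450 = 2313/4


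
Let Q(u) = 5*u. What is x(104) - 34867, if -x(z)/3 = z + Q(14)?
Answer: -35389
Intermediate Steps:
x(z) = -210 - 3*z (x(z) = -3*(z + 5*14) = -3*(z + 70) = -3*(70 + z) = -210 - 3*z)
x(104) - 34867 = (-210 - 3*104) - 34867 = (-210 - 312) - 34867 = -522 - 34867 = -35389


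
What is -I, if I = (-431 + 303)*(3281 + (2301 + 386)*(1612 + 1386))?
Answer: 1031540096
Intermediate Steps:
I = -1031540096 (I = -128*(3281 + 2687*2998) = -128*(3281 + 8055626) = -128*8058907 = -1031540096)
-I = -1*(-1031540096) = 1031540096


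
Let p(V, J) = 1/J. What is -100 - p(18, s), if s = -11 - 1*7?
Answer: -1799/18 ≈ -99.944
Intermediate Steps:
s = -18 (s = -11 - 7 = -18)
-100 - p(18, s) = -100 - 1/(-18) = -100 - 1*(-1/18) = -100 + 1/18 = -1799/18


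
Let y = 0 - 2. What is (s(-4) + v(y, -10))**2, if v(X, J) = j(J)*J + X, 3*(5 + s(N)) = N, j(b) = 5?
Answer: 30625/9 ≈ 3402.8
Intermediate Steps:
s(N) = -5 + N/3
y = -2
v(X, J) = X + 5*J (v(X, J) = 5*J + X = X + 5*J)
(s(-4) + v(y, -10))**2 = ((-5 + (1/3)*(-4)) + (-2 + 5*(-10)))**2 = ((-5 - 4/3) + (-2 - 50))**2 = (-19/3 - 52)**2 = (-175/3)**2 = 30625/9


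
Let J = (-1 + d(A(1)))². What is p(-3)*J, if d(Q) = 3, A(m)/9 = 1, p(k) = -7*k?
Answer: 84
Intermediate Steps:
A(m) = 9 (A(m) = 9*1 = 9)
J = 4 (J = (-1 + 3)² = 2² = 4)
p(-3)*J = -7*(-3)*4 = 21*4 = 84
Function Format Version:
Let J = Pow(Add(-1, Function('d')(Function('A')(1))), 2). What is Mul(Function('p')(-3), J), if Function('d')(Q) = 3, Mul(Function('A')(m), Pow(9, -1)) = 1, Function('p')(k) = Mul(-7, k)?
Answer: 84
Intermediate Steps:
Function('A')(m) = 9 (Function('A')(m) = Mul(9, 1) = 9)
J = 4 (J = Pow(Add(-1, 3), 2) = Pow(2, 2) = 4)
Mul(Function('p')(-3), J) = Mul(Mul(-7, -3), 4) = Mul(21, 4) = 84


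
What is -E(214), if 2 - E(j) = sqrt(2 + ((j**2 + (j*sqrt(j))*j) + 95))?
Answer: -2 + sqrt(45893 + 45796*sqrt(214)) ≈ 844.07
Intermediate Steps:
E(j) = 2 - sqrt(97 + j**2 + j**(5/2)) (E(j) = 2 - sqrt(2 + ((j**2 + (j*sqrt(j))*j) + 95)) = 2 - sqrt(2 + ((j**2 + j**(3/2)*j) + 95)) = 2 - sqrt(2 + ((j**2 + j**(5/2)) + 95)) = 2 - sqrt(2 + (95 + j**2 + j**(5/2))) = 2 - sqrt(97 + j**2 + j**(5/2)))
-E(214) = -(2 - sqrt(97 + 214**2 + 214**(5/2))) = -(2 - sqrt(97 + 45796 + 45796*sqrt(214))) = -(2 - sqrt(45893 + 45796*sqrt(214))) = -2 + sqrt(45893 + 45796*sqrt(214))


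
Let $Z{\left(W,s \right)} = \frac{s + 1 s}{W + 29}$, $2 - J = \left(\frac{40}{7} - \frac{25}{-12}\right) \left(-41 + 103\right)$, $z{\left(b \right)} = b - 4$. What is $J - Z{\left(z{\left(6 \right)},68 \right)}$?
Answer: $- \frac{632563}{1302} \approx -485.84$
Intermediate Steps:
$z{\left(b \right)} = -4 + b$
$J = - \frac{20221}{42}$ ($J = 2 - \left(\frac{40}{7} - \frac{25}{-12}\right) \left(-41 + 103\right) = 2 - \left(40 \cdot \frac{1}{7} - - \frac{25}{12}\right) 62 = 2 - \left(\frac{40}{7} + \frac{25}{12}\right) 62 = 2 - \frac{655}{84} \cdot 62 = 2 - \frac{20305}{42} = - \frac{20221}{42} \approx -481.45$)
$Z{\left(W,s \right)} = \frac{2 s}{29 + W}$ ($Z{\left(W,s \right)} = \frac{s + s}{29 + W} = \frac{2 s}{29 + W}$)
$J - Z{\left(z{\left(6 \right)},68 \right)} = - \frac{20221}{42} - 2 \cdot 68 \frac{1}{29 + \left(-4 + 6\right)} = - \frac{20221}{42} - 2 \cdot 68 \frac{1}{29 + 2} = - \frac{20221}{42} - 2 \cdot 68 \cdot \frac{1}{31} = - \frac{20221}{42} - \frac{136}{31} = - \frac{632563}{1302}$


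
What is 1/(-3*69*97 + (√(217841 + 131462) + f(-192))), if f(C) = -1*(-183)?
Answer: -19896/395501513 - √349303/395501513 ≈ -5.1800e-5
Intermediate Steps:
f(C) = 183
1/(-3*69*97 + (√(217841 + 131462) + f(-192))) = 1/(-3*69*97 + (√(217841 + 131462) + 183)) = 1/(-207*97 + (√349303 + 183)) = 1/(-20079 + (183 + √349303)) = 1/(-19896 + √349303)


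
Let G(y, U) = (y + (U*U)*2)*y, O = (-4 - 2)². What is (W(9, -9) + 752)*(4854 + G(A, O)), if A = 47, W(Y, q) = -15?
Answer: 94989719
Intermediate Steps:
O = 36 (O = (-6)² = 36)
G(y, U) = y*(y + 2*U²) (G(y, U) = (y + U²*2)*y = (y + 2*U²)*y = y*(y + 2*U²))
(W(9, -9) + 752)*(4854 + G(A, O)) = (-15 + 752)*(4854 + 47*(47 + 2*36²)) = 737*(4854 + 47*(47 + 2*1296)) = 737*(4854 + 47*(47 + 2592)) = 737*(4854 + 47*2639) = 737*(4854 + 124033) = 737*128887 = 94989719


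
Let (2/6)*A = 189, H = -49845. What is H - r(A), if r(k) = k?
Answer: -50412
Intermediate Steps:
A = 567 (A = 3*189 = 567)
H - r(A) = -49845 - 1*567 = -49845 - 567 = -50412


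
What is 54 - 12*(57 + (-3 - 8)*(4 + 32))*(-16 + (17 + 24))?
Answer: 101754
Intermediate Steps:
54 - 12*(57 + (-3 - 8)*(4 + 32))*(-16 + (17 + 24)) = 54 - 12*(57 - 11*36)*(-16 + 41) = 54 - 12*(57 - 396)*25 = 54 - (-4068)*25 = 54 - 12*(-8475) = 54 + 101700 = 101754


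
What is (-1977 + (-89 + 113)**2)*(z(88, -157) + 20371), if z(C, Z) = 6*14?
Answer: -28657455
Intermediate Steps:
z(C, Z) = 84
(-1977 + (-89 + 113)**2)*(z(88, -157) + 20371) = (-1977 + (-89 + 113)**2)*(84 + 20371) = (-1977 + 24**2)*20455 = (-1977 + 576)*20455 = -1401*20455 = -28657455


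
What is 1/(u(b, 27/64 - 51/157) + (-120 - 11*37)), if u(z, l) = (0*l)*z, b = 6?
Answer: -1/527 ≈ -0.0018975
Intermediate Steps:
u(z, l) = 0 (u(z, l) = 0*z = 0)
1/(u(b, 27/64 - 51/157) + (-120 - 11*37)) = 1/(0 + (-120 - 11*37)) = 1/(0 + (-120 - 407)) = 1/(0 - 527) = 1/(-527) = -1/527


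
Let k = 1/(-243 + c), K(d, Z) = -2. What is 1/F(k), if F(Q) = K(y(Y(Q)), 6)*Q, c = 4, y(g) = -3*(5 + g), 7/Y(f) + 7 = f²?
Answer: 239/2 ≈ 119.50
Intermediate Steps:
Y(f) = 7/(-7 + f²)
y(g) = -15 - 3*g
k = -1/239 (k = 1/(-243 + 4) = 1/(-239) = -1/239 ≈ -0.0041841)
F(Q) = -2*Q
1/F(k) = 1/(-2*(-1/239)) = 1/(2/239) = 239/2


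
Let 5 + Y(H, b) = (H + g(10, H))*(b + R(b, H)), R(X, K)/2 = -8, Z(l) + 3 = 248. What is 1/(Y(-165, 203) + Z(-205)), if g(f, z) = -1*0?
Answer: -1/30615 ≈ -3.2664e-5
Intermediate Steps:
g(f, z) = 0
Z(l) = 245 (Z(l) = -3 + 248 = 245)
R(X, K) = -16 (R(X, K) = 2*(-8) = -16)
Y(H, b) = -5 + H*(-16 + b) (Y(H, b) = -5 + (H + 0)*(b - 16) = -5 + H*(-16 + b))
1/(Y(-165, 203) + Z(-205)) = 1/((-5 - 16*(-165) - 165*203) + 245) = 1/((-5 + 2640 - 33495) + 245) = 1/(-30860 + 245) = 1/(-30615) = -1/30615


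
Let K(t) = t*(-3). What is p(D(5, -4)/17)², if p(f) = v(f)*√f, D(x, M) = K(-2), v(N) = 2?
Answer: 24/17 ≈ 1.4118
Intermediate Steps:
K(t) = -3*t
D(x, M) = 6 (D(x, M) = -3*(-2) = 6)
p(f) = 2*√f
p(D(5, -4)/17)² = (2*√(6/17))² = (2*(√102/17))² = (2*√102/17)² = 24/17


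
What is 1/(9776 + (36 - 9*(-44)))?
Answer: 1/10208 ≈ 9.7962e-5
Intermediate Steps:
1/(9776 + (36 - 9*(-44))) = 1/(9776 + (36 + 396)) = 1/(9776 + 432) = 1/10208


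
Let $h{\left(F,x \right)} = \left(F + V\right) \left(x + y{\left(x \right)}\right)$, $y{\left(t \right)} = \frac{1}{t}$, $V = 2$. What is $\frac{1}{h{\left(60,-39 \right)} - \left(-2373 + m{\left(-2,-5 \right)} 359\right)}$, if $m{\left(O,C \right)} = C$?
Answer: $\frac{39}{68188} \approx 0.00057195$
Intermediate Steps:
$h{\left(F,x \right)} = \left(2 + F\right) \left(x + \frac{1}{x}\right)$ ($h{\left(F,x \right)} = \left(F + 2\right) \left(x + \frac{1}{x}\right) = \left(2 + F\right) \left(x + \frac{1}{x}\right)$)
$\frac{1}{h{\left(60,-39 \right)} - \left(-2373 + m{\left(-2,-5 \right)} 359\right)} = \frac{1}{\frac{2 + 60 + \left(-39\right)^{2} \left(2 + 60\right)}{-39} + \left(2373 - \left(-5\right) 359\right)} = \frac{1}{- \frac{2 + 60 + 1521 \cdot 62}{39} + \left(2373 - -1795\right)} = \frac{1}{- \frac{2 + 60 + 94302}{39} + \left(2373 + 1795\right)} = \frac{1}{\left(- \frac{1}{39}\right) 94364 + 4168} = \frac{1}{- \frac{94364}{39} + 4168} = \frac{1}{\frac{68188}{39}} = \frac{39}{68188}$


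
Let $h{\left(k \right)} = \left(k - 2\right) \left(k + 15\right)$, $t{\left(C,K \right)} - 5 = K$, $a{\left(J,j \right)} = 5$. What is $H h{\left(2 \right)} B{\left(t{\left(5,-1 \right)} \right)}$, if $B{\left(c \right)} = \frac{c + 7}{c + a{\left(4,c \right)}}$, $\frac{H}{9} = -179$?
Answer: $0$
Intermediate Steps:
$H = -1611$ ($H = 9 \left(-179\right) = -1611$)
$t{\left(C,K \right)} = 5 + K$
$B{\left(c \right)} = \frac{7 + c}{5 + c}$ ($B{\left(c \right)} = \frac{c + 7}{c + 5} = \frac{7 + c}{5 + c}$)
$h{\left(k \right)} = \left(-2 + k\right) \left(15 + k\right)$
$H h{\left(2 \right)} B{\left(t{\left(5,-1 \right)} \right)} = - 1611 \left(-30 + 2^{2} + 13 \cdot 2\right) \frac{7 + \left(5 - 1\right)}{5 + \left(5 - 1\right)} = - 1611 \left(-30 + 4 + 26\right) \frac{7 + 4}{5 + 4} = \left(-1611\right) 0 \cdot \frac{1}{9} \cdot 11 = 0 \cdot \frac{1}{9} \cdot 11 = 0 \cdot \frac{11}{9} = 0$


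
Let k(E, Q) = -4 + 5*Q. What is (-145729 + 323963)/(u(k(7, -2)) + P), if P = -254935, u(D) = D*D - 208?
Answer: -25462/36421 ≈ -0.69910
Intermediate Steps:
u(D) = -208 + D² (u(D) = D² - 208 = -208 + D²)
(-145729 + 323963)/(u(k(7, -2)) + P) = (-145729 + 323963)/((-208 + (-4 + 5*(-2))²) - 254935) = 178234/((-208 + (-4 - 10)²) - 254935) = 178234/((-208 + (-14)²) - 254935) = 178234/((-208 + 196) - 254935) = 178234/(-12 - 254935) = 178234/(-254947) = 178234*(-1/254947) = -25462/36421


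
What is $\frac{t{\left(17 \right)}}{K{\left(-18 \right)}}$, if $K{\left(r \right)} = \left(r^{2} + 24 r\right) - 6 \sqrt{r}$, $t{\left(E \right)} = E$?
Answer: $- \frac{17}{114} + \frac{17 i \sqrt{2}}{684} \approx -0.14912 + 0.035149 i$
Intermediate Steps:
$K{\left(r \right)} = r^{2} - 6 \sqrt{r} + 24 r$
$\frac{t{\left(17 \right)}}{K{\left(-18 \right)}} = \frac{17}{\left(-18\right)^{2} - 6 \sqrt{-18} + 24 \left(-18\right)} = \frac{17}{324 - 6 \cdot 3 i \sqrt{2} - 432} = \frac{17}{324 - 18 i \sqrt{2} - 432} = \frac{17}{-108 - 18 i \sqrt{2}}$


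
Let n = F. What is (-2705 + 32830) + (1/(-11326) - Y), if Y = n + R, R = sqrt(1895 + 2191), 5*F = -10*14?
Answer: 341512877/11326 - 3*sqrt(454) ≈ 30089.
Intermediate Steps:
F = -28 (F = (-10*14)/5 = (1/5)*(-140) = -28)
n = -28
R = 3*sqrt(454) (R = sqrt(4086) = 3*sqrt(454) ≈ 63.922)
Y = -28 + 3*sqrt(454) ≈ 35.922
(-2705 + 32830) + (1/(-11326) - Y) = (-2705 + 32830) + (1/(-11326) - (-28 + 3*sqrt(454))) = 30125 + (-1/11326 + (28 - 3*sqrt(454))) = 30125 + (317127/11326 - 3*sqrt(454)) = 341512877/11326 - 3*sqrt(454)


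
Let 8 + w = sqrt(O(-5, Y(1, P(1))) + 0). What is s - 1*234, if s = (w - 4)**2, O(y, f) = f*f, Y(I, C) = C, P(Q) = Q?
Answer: -113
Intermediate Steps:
O(y, f) = f**2
w = -7 (w = -8 + sqrt(1**2 + 0) = -8 + sqrt(1 + 0) = -8 + sqrt(1) = -8 + 1 = -7)
s = 121 (s = (-7 - 4)**2 = (-11)**2 = 121)
s - 1*234 = 121 - 1*234 = 121 - 234 = -113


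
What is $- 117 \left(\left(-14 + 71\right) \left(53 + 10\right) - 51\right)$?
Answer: $-414180$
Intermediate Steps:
$- 117 \left(\left(-14 + 71\right) \left(53 + 10\right) - 51\right) = - 117 \left(57 \cdot 63 - 51\right) = - 117 \left(3591 - 51\right) = \left(-117\right) 3540 = -414180$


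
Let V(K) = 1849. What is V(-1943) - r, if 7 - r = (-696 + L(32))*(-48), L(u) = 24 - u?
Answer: 35634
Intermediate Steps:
r = -33785 (r = 7 - (-696 + (24 - 1*32))*(-48) = 7 - (-696 + (24 - 32))*(-48) = 7 - (-696 - 8)*(-48) = 7 - (-704)*(-48) = 7 - 1*33792 = 7 - 33792 = -33785)
V(-1943) - r = 1849 - 1*(-33785) = 1849 + 33785 = 35634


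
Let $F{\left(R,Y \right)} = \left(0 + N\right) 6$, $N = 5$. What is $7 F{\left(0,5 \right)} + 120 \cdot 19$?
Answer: $2490$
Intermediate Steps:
$F{\left(R,Y \right)} = 30$ ($F{\left(R,Y \right)} = \left(0 + 5\right) 6 = 5 \cdot 6 = 30$)
$7 F{\left(0,5 \right)} + 120 \cdot 19 = 7 \cdot 30 + 120 \cdot 19 = 210 + 2280 = 2490$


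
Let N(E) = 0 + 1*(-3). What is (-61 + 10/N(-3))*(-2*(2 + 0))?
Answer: 772/3 ≈ 257.33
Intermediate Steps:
N(E) = -3 (N(E) = 0 - 3 = -3)
(-61 + 10/N(-3))*(-2*(2 + 0)) = (-61 + 10/(-3))*(-2*(2 + 0)) = (-61 + 10*(-⅓))*(-2*2) = (-61 - 10/3)*(-1*4) = -193/3*(-4) = 772/3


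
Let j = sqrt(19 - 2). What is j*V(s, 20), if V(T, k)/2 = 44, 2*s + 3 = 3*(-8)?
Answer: 88*sqrt(17) ≈ 362.83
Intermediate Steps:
s = -27/2 (s = -3/2 + (3*(-8))/2 = -3/2 + (1/2)*(-24) = -3/2 - 12 = -27/2 ≈ -13.500)
V(T, k) = 88 (V(T, k) = 2*44 = 88)
j = sqrt(17) ≈ 4.1231
j*V(s, 20) = sqrt(17)*88 = 88*sqrt(17)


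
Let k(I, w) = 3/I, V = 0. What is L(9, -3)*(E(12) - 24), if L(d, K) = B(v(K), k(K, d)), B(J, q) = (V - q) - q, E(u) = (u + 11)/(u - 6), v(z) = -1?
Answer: -121/3 ≈ -40.333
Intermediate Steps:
E(u) = (11 + u)/(-6 + u)
B(J, q) = -2*q (B(J, q) = (0 - q) - q = -q - q = -2*q)
L(d, K) = -6/K
L(9, -3)*(E(12) - 24) = (-6/(-3))*((11 + 12)/(-6 + 12) - 24) = (-6*(-1/3))*(23/6 - 24) = 2*((1/6)*23 - 24) = 2*(23/6 - 24) = 2*(-121/6) = -121/3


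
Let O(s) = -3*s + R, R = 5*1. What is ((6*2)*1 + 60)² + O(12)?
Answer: 5153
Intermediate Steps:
R = 5
O(s) = 5 - 3*s (O(s) = -3*s + 5 = 5 - 3*s)
((6*2)*1 + 60)² + O(12) = ((6*2)*1 + 60)² + (5 - 3*12) = (12*1 + 60)² + (5 - 36) = (12 + 60)² - 31 = 72² - 31 = 5184 - 31 = 5153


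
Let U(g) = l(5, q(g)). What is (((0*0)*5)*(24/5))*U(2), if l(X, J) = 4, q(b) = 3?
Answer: 0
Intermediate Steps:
U(g) = 4
(((0*0)*5)*(24/5))*U(2) = (((0*0)*5)*(24/5))*4 = ((0*5)*(24*(⅕)))*4 = (0*(24/5))*4 = 0*4 = 0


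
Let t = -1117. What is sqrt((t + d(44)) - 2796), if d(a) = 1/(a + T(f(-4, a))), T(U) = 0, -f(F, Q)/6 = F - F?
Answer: I*sqrt(1893881)/22 ≈ 62.554*I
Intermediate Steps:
f(F, Q) = 0 (f(F, Q) = -6*(F - F) = -6*0 = 0)
d(a) = 1/a (d(a) = 1/(a + 0) = 1/a)
sqrt((t + d(44)) - 2796) = sqrt((-1117 + 1/44) - 2796) = sqrt(-49147/44 - 2796) = sqrt(-172171/44) = I*sqrt(1893881)/22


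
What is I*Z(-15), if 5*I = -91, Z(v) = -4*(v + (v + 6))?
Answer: -8736/5 ≈ -1747.2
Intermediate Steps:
Z(v) = -24 - 8*v (Z(v) = -4*(v + (6 + v)) = -4*(6 + 2*v) = -24 - 8*v)
I = -91/5 (I = (⅕)*(-91) = -91/5 ≈ -18.200)
I*Z(-15) = -91*(-24 - 8*(-15))/5 = -91*(-24 + 120)/5 = -91/5*96 = -8736/5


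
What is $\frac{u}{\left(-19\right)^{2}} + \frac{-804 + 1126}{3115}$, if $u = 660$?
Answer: $\frac{310306}{160645} \approx 1.9316$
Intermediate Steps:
$\frac{u}{\left(-19\right)^{2}} + \frac{-804 + 1126}{3115} = \frac{660}{\left(-19\right)^{2}} + \frac{-804 + 1126}{3115} = \frac{660}{361} + 322 \cdot \frac{1}{3115} = 660 \cdot \frac{1}{361} + \frac{46}{445} = \frac{660}{361} + \frac{46}{445} = \frac{310306}{160645}$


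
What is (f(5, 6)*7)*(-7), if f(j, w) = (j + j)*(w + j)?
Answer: -5390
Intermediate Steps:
f(j, w) = 2*j*(j + w) (f(j, w) = (2*j)*(j + w) = 2*j*(j + w))
(f(5, 6)*7)*(-7) = ((2*5*(5 + 6))*7)*(-7) = ((2*5*11)*7)*(-7) = (110*7)*(-7) = 770*(-7) = -5390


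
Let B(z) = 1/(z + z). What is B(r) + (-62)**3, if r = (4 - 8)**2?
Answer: -7626495/32 ≈ -2.3833e+5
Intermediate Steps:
r = 16 (r = (-4)**2 = 16)
B(z) = 1/(2*z)
B(r) + (-62)**3 = (1/2)/16 + (-62)**3 = (1/2)*(1/16) - 238328 = 1/32 - 238328 = -7626495/32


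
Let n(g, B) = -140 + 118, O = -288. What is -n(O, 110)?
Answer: 22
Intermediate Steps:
n(g, B) = -22
-n(O, 110) = -1*(-22) = 22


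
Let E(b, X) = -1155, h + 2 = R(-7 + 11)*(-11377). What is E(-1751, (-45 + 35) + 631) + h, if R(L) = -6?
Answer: 67105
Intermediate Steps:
h = 68260 (h = -2 - 6*(-11377) = -2 + 68262 = 68260)
E(-1751, (-45 + 35) + 631) + h = -1155 + 68260 = 67105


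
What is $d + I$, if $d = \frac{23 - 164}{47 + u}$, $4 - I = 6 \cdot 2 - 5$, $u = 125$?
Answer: $- \frac{657}{172} \approx -3.8198$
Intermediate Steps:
$I = -3$ ($I = 4 - \left(6 \cdot 2 - 5\right) = 4 - \left(12 - 5\right) = 4 - 7 = -3$)
$d = - \frac{141}{172}$ ($d = \frac{23 - 164}{47 + 125} = - \frac{141}{172} \approx -0.81977$)
$d + I = - \frac{141}{172} - 3 = - \frac{657}{172}$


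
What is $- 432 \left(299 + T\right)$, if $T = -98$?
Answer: $-86832$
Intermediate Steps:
$- 432 \left(299 + T\right) = - 432 \left(299 - 98\right) = \left(-432\right) 201 = -86832$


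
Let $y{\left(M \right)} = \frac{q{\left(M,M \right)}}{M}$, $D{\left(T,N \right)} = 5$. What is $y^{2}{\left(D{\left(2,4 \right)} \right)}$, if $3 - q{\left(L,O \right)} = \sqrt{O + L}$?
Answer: $\frac{\left(3 - \sqrt{10}\right)^{2}}{25} \approx 0.0010534$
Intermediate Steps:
$q{\left(L,O \right)} = 3 - \sqrt{L + O}$ ($q{\left(L,O \right)} = 3 - \sqrt{O + L} = 3 - \sqrt{L + O}$)
$y{\left(M \right)} = \frac{3 - \sqrt{2} \sqrt{M}}{M}$ ($y{\left(M \right)} = \frac{3 - \sqrt{M + M}}{M} = \frac{3 - \sqrt{2 M}}{M} = \frac{3 - \sqrt{2} \sqrt{M}}{M}$)
$y^{2}{\left(D{\left(2,4 \right)} \right)} = \left(\frac{3 - \sqrt{2} \sqrt{5}}{5}\right)^{2} = \left(\frac{3 - \sqrt{10}}{5}\right)^{2} = \left(\frac{3}{5} - \frac{\sqrt{10}}{5}\right)^{2}$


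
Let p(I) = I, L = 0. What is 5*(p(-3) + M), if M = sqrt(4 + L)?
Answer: -5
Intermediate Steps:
M = 2 (M = sqrt(4 + 0) = sqrt(4) = 2)
5*(p(-3) + M) = 5*(-3 + 2) = 5*(-1) = -5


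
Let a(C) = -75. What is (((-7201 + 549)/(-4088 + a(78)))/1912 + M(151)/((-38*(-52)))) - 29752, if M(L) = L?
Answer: -58493322390513/1966035032 ≈ -29752.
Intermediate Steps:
(((-7201 + 549)/(-4088 + a(78)))/1912 + M(151)/((-38*(-52)))) - 29752 = (((-7201 + 549)/(-4088 - 75))/1912 + 151/((-38*(-52)))) - 29752 = (-6652/(-4163)*(1/1912) + 151/1976) - 29752 = (-6652*(-1/4163)*(1/1912) + 151*(1/1976)) - 29752 = ((6652/4163)*(1/1912) + 151/1976) - 29752 = (1663/1989914 + 151/1976) - 29752 = 151881551/1966035032 - 29752 = -58493322390513/1966035032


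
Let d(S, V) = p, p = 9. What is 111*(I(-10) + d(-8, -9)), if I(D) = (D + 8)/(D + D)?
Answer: 10101/10 ≈ 1010.1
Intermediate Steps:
I(D) = (8 + D)/(2*D) (I(D) = (8 + D)/((2*D)) = (8 + D)*(1/(2*D)) = (8 + D)/(2*D))
d(S, V) = 9
111*(I(-10) + d(-8, -9)) = 111*((1/2)*(8 - 10)/(-10) + 9) = 111*((1/2)*(-1/10)*(-2) + 9) = 111*(1/10 + 9) = 111*(91/10) = 10101/10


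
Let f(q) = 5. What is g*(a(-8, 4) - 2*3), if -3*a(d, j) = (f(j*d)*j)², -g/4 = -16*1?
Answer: -26752/3 ≈ -8917.3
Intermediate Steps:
g = 64 (g = -(-64) = -4*(-16) = 64)
a(d, j) = -25*j²/3
g*(a(-8, 4) - 2*3) = 64*(-25/3*4² - 2*3) = 64*(-25/3*16 - 6) = 64*(-400/3 - 6) = 64*(-418/3) = -26752/3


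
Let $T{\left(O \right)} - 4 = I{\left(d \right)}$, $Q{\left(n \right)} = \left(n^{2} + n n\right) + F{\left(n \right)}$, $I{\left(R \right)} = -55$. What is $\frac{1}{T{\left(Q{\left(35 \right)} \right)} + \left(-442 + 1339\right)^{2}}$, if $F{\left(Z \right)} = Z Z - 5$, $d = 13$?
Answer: $\frac{1}{804558} \approx 1.2429 \cdot 10^{-6}$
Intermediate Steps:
$F{\left(Z \right)} = -5 + Z^{2}$ ($F{\left(Z \right)} = Z^{2} - 5 = -5 + Z^{2}$)
$Q{\left(n \right)} = -5 + 3 n^{2}$ ($Q{\left(n \right)} = \left(n^{2} + n n\right) + \left(-5 + n^{2}\right) = \left(n^{2} + n^{2}\right) + \left(-5 + n^{2}\right) = 2 n^{2} + \left(-5 + n^{2}\right) = -5 + 3 n^{2}$)
$T{\left(O \right)} = -51$ ($T{\left(O \right)} = 4 - 55 = -51$)
$\frac{1}{T{\left(Q{\left(35 \right)} \right)} + \left(-442 + 1339\right)^{2}} = \frac{1}{-51 + \left(-442 + 1339\right)^{2}} = \frac{1}{-51 + 897^{2}} = \frac{1}{-51 + 804609} = \frac{1}{804558}$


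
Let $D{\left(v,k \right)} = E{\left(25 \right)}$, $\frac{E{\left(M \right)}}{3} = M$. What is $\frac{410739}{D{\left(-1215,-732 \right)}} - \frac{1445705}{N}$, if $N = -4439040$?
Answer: $\frac{121559685229}{22195200} \approx 5476.8$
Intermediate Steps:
$E{\left(M \right)} = 3 M$
$D{\left(v,k \right)} = 75$ ($D{\left(v,k \right)} = 3 \cdot 25 = 75$)
$\frac{410739}{D{\left(-1215,-732 \right)}} - \frac{1445705}{N} = \frac{410739}{75} - \frac{1445705}{-4439040} = 410739 \cdot \frac{1}{75} - - \frac{289141}{887808} = \frac{136913}{25} + \frac{289141}{887808} = \frac{121559685229}{22195200}$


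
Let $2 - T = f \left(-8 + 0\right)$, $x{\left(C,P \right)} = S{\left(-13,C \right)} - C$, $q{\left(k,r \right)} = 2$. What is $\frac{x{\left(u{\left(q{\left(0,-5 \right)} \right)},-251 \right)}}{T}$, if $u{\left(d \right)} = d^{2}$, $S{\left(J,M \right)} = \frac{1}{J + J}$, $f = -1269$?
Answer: $\frac{3}{7540} \approx 0.00039788$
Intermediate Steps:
$S{\left(J,M \right)} = \frac{1}{2 J}$
$x{\left(C,P \right)} = - \frac{1}{26} - C$ ($x{\left(C,P \right)} = \frac{1}{2 \left(-13\right)} - C = \frac{1}{2} \left(- \frac{1}{13}\right) - C = - \frac{1}{26} - C$)
$T = -10150$ ($T = 2 - - 1269 \left(-8 + 0\right) = 2 - \left(-1269\right) \left(-8\right) = 2 - 10152 = -10150$)
$\frac{x{\left(u{\left(q{\left(0,-5 \right)} \right)},-251 \right)}}{T} = \frac{- \frac{1}{26} - 2^{2}}{-10150} = \left(- \frac{1}{26} - 4\right) \left(- \frac{1}{10150}\right) = \left(- \frac{105}{26}\right) \left(- \frac{1}{10150}\right) = \frac{3}{7540}$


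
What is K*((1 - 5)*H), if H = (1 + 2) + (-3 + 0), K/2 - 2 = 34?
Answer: 0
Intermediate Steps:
K = 72 (K = 4 + 2*34 = 4 + 68 = 72)
H = 0 (H = 3 - 3 = 0)
K*((1 - 5)*H) = 72*((1 - 5)*0) = 72*(-4*0) = 72*0 = 0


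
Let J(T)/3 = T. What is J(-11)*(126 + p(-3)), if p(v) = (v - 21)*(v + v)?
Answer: -8910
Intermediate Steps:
p(v) = 2*v*(-21 + v) (p(v) = (-21 + v)*(2*v) = 2*v*(-21 + v))
J(T) = 3*T
J(-11)*(126 + p(-3)) = (3*(-11))*(126 + 2*(-3)*(-21 - 3)) = -33*(126 + 2*(-3)*(-24)) = -33*(126 + 144) = -33*270 = -8910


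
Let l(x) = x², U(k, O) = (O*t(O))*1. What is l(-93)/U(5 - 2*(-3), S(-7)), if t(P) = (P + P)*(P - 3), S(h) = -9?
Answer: -961/216 ≈ -4.4491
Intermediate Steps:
t(P) = 2*P*(-3 + P) (t(P) = (2*P)*(-3 + P) = 2*P*(-3 + P))
U(k, O) = 2*O²*(-3 + O) (U(k, O) = (O*(2*O*(-3 + O)))*1 = (2*O²*(-3 + O))*1 = 2*O²*(-3 + O))
l(-93)/U(5 - 2*(-3), S(-7)) = (-93)²/((2*(-9)²*(-3 - 9))) = 8649/((2*81*(-12))) = 8649/(-1944) = 8649*(-1/1944) = -961/216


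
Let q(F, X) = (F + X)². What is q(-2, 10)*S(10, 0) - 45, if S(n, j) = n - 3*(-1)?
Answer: 787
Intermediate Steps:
S(n, j) = 3 + n (S(n, j) = n + 3 = 3 + n)
q(-2, 10)*S(10, 0) - 45 = (-2 + 10)²*(3 + 10) - 45 = 8²*13 - 45 = 64*13 - 45 = 832 - 45 = 787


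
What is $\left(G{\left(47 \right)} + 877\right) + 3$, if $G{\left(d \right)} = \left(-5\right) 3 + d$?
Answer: $912$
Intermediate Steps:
$G{\left(d \right)} = -15 + d$
$\left(G{\left(47 \right)} + 877\right) + 3 = \left(\left(-15 + 47\right) + 877\right) + 3 = \left(32 + 877\right) + 3 = 909 + 3 = 912$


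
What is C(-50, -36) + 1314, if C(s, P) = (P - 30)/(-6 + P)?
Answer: 9209/7 ≈ 1315.6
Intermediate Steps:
C(s, P) = (-30 + P)/(-6 + P)
C(-50, -36) + 1314 = (-30 - 36)/(-6 - 36) + 1314 = -66/(-42) + 1314 = -1/42*(-66) + 1314 = 11/7 + 1314 = 9209/7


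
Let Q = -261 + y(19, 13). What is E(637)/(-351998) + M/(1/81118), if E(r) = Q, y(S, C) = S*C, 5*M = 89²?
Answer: 113085636792357/879995 ≈ 1.2851e+8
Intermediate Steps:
M = 7921/5 (M = (⅕)*89² = (⅕)*7921 = 7921/5 ≈ 1584.2)
y(S, C) = C*S
Q = -14 (Q = -261 + 13*19 = -261 + 247 = -14)
E(r) = -14
E(637)/(-351998) + M/(1/81118) = -14/(-351998) + 7921/(5*(1/81118)) = -14*(-1/351998) + 7921/(5*(1/81118)) = 7/175999 + (7921/5)*81118 = 7/175999 + 642535678/5 = 113085636792357/879995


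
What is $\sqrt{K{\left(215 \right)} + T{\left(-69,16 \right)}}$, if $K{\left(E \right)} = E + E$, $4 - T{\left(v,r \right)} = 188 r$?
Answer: $3 i \sqrt{286} \approx 50.735 i$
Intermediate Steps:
$T{\left(v,r \right)} = 4 - 188 r$
$K{\left(E \right)} = 2 E$
$\sqrt{K{\left(215 \right)} + T{\left(-69,16 \right)}} = \sqrt{2 \cdot 215 + \left(4 - 3008\right)} = \sqrt{430 + \left(4 - 3008\right)} = \sqrt{430 - 3004} = \sqrt{-2574} = 3 i \sqrt{286}$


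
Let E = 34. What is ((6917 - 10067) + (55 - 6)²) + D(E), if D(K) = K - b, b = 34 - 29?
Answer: -720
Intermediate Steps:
b = 5
D(K) = -5 + K (D(K) = K - 1*5 = K - 5 = -5 + K)
((6917 - 10067) + (55 - 6)²) + D(E) = ((6917 - 10067) + (55 - 6)²) + (-5 + 34) = (-3150 + 49²) + 29 = (-3150 + 2401) + 29 = -749 + 29 = -720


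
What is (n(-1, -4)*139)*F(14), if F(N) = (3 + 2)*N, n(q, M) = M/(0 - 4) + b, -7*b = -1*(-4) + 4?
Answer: -1390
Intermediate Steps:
b = -8/7 (b = -(-1*(-4) + 4)/7 = -(4 + 4)/7 = -⅐*8 = -8/7 ≈ -1.1429)
n(q, M) = -8/7 - M/4 (n(q, M) = M/(0 - 4) - 8/7 = M/(-4) - 8/7 = -M/4 - 8/7 = -8/7 - M/4)
F(N) = 5*N
(n(-1, -4)*139)*F(14) = ((-8/7 - ¼*(-4))*139)*(5*14) = ((-8/7 + 1)*139)*70 = -⅐*139*70 = -139/7*70 = -1390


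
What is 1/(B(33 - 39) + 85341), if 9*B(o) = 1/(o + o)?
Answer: 108/9216827 ≈ 1.1718e-5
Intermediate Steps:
B(o) = 1/(18*o) (B(o) = 1/(9*(o + o)) = 1/(9*((2*o))) = (1/(2*o))/9 = 1/(18*o))
1/(B(33 - 39) + 85341) = 1/(1/(18*(33 - 39)) + 85341) = 1/((1/18)/(-6) + 85341) = 1/((1/18)*(-⅙) + 85341) = 1/(-1/108 + 85341) = 1/(9216827/108) = 108/9216827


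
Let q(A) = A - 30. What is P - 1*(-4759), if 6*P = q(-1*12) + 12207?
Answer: 13573/2 ≈ 6786.5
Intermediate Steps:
q(A) = -30 + A
P = 4055/2 (P = ((-30 - 1*12) + 12207)/6 = ((-30 - 12) + 12207)/6 = (-42 + 12207)/6 = (⅙)*12165 = 4055/2 ≈ 2027.5)
P - 1*(-4759) = 4055/2 - 1*(-4759) = 4055/2 + 4759 = 13573/2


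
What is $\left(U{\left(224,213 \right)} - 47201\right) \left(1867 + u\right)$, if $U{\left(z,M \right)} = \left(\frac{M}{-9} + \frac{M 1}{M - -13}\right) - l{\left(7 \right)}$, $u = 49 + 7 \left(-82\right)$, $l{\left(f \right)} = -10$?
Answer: $- \frac{21479317255}{339} \approx -6.3361 \cdot 10^{7}$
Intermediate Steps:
$u = -525$ ($u = 49 - 574 = -525$)
$U{\left(z,M \right)} = 10 - \frac{M}{9} + \frac{M}{13 + M}$ ($U{\left(z,M \right)} = \left(\frac{M}{-9} + \frac{M 1}{M - -13}\right) - -10 = \left(M \left(- \frac{1}{9}\right) + \frac{M}{M + 13}\right) + 10 = \left(- \frac{M}{9} + \frac{M}{13 + M}\right) + 10 = 10 - \frac{M}{9} + \frac{M}{13 + M}$)
$\left(U{\left(224,213 \right)} - 47201\right) \left(1867 + u\right) = \left(\frac{1170 - 213^{2} + 86 \cdot 213}{9 \left(13 + 213\right)} - 47201\right) \left(1867 - 525\right) = \left(\frac{1170 - 45369 + 18318}{9 \cdot 226} - 47201\right) 1342 = \left(\frac{1}{9} \cdot \frac{1}{226} \left(1170 - 45369 + 18318\right) - 47201\right) 1342 = \left(\frac{1}{9} \cdot \frac{1}{226} \left(-25881\right) - 47201\right) 1342 = \left(- \frac{8627}{678} - 47201\right) 1342 = \left(- \frac{32010905}{678}\right) 1342 = - \frac{21479317255}{339}$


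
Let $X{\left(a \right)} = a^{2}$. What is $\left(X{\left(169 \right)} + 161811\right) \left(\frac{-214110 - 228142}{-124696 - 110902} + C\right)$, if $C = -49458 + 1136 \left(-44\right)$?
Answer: $- \frac{2230007524375904}{117799} \approx -1.8931 \cdot 10^{10}$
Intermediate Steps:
$C = -99442$ ($C = -49458 - 49984 = -99442$)
$\left(X{\left(169 \right)} + 161811\right) \left(\frac{-214110 - 228142}{-124696 - 110902} + C\right) = \left(169^{2} + 161811\right) \left(\frac{-214110 - 228142}{-124696 - 110902} - 99442\right) = \left(28561 + 161811\right) \left(- \frac{442252}{-235598} - 99442\right) = 190372 \left(\left(-442252\right) \left(- \frac{1}{235598}\right) - 99442\right) = 190372 \left(\frac{221126}{117799} - 99442\right) = 190372 \left(- \frac{11713947032}{117799}\right) = - \frac{2230007524375904}{117799}$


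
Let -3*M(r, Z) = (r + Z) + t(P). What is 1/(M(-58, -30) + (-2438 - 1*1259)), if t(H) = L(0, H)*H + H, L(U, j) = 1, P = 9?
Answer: -3/11021 ≈ -0.00027221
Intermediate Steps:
t(H) = 2*H (t(H) = 1*H + H = H + H = 2*H)
M(r, Z) = -6 - Z/3 - r/3 (M(r, Z) = -((r + Z) + 2*9)/3 = -((Z + r) + 18)/3 = -(18 + Z + r)/3 = -6 - Z/3 - r/3)
1/(M(-58, -30) + (-2438 - 1*1259)) = 1/((-6 - 1/3*(-30) - 1/3*(-58)) + (-2438 - 1*1259)) = 1/((-6 + 10 + 58/3) + (-2438 - 1259)) = 1/(70/3 - 3697) = 1/(-11021/3) = -3/11021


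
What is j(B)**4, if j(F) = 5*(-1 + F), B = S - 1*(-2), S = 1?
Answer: 10000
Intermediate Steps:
B = 3 (B = 1 - 1*(-2) = 1 + 2 = 3)
j(F) = -5 + 5*F
j(B)**4 = (-5 + 5*3)**4 = (-5 + 15)**4 = 10**4 = 10000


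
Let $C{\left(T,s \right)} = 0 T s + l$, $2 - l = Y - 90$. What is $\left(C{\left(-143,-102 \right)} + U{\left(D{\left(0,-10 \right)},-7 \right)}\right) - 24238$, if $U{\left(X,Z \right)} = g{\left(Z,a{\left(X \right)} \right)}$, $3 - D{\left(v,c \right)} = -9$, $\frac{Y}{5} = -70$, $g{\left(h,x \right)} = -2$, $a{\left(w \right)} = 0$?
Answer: $-23798$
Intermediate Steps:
$Y = -350$ ($Y = 5 \left(-70\right) = -350$)
$D{\left(v,c \right)} = 12$ ($D{\left(v,c \right)} = 3 - -9 = 3 + 9 = 12$)
$l = 442$ ($l = 2 - \left(-350 - 90\right) = 2 - -440 = 2 + 440 = 442$)
$U{\left(X,Z \right)} = -2$
$C{\left(T,s \right)} = 442$ ($C{\left(T,s \right)} = 0 T s + 442 = 0 s + 442 = 0 + 442 = 442$)
$\left(C{\left(-143,-102 \right)} + U{\left(D{\left(0,-10 \right)},-7 \right)}\right) - 24238 = \left(442 - 2\right) - 24238 = 440 - 24238 = -23798$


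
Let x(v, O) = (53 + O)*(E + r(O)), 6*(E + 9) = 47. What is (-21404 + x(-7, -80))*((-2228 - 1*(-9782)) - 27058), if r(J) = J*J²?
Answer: -269206446760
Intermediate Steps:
E = -7/6 (E = -9 + (⅙)*47 = -9 + 47/6 = -7/6 ≈ -1.1667)
r(J) = J³
x(v, O) = (53 + O)*(-7/6 + O³)
(-21404 + x(-7, -80))*((-2228 - 1*(-9782)) - 27058) = (-21404 + (-371/6 + (-80)⁴ + 53*(-80)³ - 7/6*(-80)))*((-2228 - 1*(-9782)) - 27058) = (-21404 + (-371/6 + 40960000 + 53*(-512000) + 280/3))*((-2228 + 9782) - 27058) = (-21404 + (-371/6 + 40960000 - 27136000 + 280/3))*(7554 - 27058) = (-21404 + 27648063/2)*(-19504) = (27605255/2)*(-19504) = -269206446760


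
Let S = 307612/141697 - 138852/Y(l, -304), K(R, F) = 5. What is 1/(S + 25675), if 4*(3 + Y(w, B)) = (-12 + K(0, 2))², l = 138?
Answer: 5242789/55920341843 ≈ 9.3755e-5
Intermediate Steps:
Y(w, B) = 37/4 (Y(w, B) = -3 + (-12 + 5)²/4 = -3 + (¼)*(-7)² = -3 + (¼)*49 = -3 + 49/4 = 37/4)
S = -78688265732/5242789 (S = 307612/141697 - 138852/37/4 = 307612*(1/141697) - 138852*4/37 = 307612/141697 - 555408/37 = -78688265732/5242789 ≈ -15009.)
1/(S + 25675) = 1/(-78688265732/5242789 + 25675) = 1/(55920341843/5242789) = 5242789/55920341843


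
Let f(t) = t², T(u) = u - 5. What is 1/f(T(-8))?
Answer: 1/169 ≈ 0.0059172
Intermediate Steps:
T(u) = -5 + u
1/f(T(-8)) = 1/((-5 - 8)²) = 1/((-13)²) = 1/169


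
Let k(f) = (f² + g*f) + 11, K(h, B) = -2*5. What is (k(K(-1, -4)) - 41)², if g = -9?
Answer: 25600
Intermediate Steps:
K(h, B) = -10
k(f) = 11 + f² - 9*f (k(f) = (f² - 9*f) + 11 = 11 + f² - 9*f)
(k(K(-1, -4)) - 41)² = ((11 + (-10)² - 9*(-10)) - 41)² = ((11 + 100 + 90) - 41)² = (201 - 41)² = 160² = 25600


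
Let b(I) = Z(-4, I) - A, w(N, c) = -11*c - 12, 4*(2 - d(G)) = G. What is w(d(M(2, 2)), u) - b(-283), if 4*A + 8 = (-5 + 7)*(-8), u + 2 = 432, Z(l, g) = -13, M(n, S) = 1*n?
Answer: -4735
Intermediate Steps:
M(n, S) = n
d(G) = 2 - G/4
u = 430 (u = -2 + 432 = 430)
A = -6 (A = -2 + ((-5 + 7)*(-8))/4 = -2 + (2*(-8))/4 = -2 + (¼)*(-16) = -2 - 4 = -6)
w(N, c) = -12 - 11*c
b(I) = -7 (b(I) = -13 - 1*(-6) = -13 + 6 = -7)
w(d(M(2, 2)), u) - b(-283) = (-12 - 11*430) - 1*(-7) = (-12 - 4730) + 7 = -4742 + 7 = -4735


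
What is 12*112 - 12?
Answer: 1332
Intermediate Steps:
12*112 - 12 = 1344 - 12 = 1332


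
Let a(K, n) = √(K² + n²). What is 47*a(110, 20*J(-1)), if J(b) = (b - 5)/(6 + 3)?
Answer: 470*√1105/3 ≈ 5207.8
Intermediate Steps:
J(b) = -5/9 + b/9 (J(b) = (-5 + b)/9 = (-5 + b)*(⅑) = -5/9 + b/9)
47*a(110, 20*J(-1)) = 47*√(110² + (20*(-5/9 + (⅑)*(-1)))²) = 47*√(12100 + (20*(-5/9 - ⅑))²) = 47*√(12100 + (20*(-⅔))²) = 47*√(12100 + (-40/3)²) = 47*√(12100 + 1600/9) = 47*√(110500/9) = 47*(10*√1105/3) = 470*√1105/3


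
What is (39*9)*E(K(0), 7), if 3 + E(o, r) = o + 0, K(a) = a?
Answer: -1053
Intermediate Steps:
E(o, r) = -3 + o (E(o, r) = -3 + (o + 0) = -3 + o)
(39*9)*E(K(0), 7) = (39*9)*(-3 + 0) = 351*(-3) = -1053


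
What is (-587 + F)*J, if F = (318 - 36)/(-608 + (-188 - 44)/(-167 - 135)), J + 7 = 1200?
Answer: -10710313783/15282 ≈ -7.0085e+5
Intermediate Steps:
J = 1193 (J = -7 + 1200 = 1193)
F = -7097/15282 (F = 282/(-608 - 232/(-302)) = 282/(-608 - 232*(-1/302)) = 282/(-608 + 116/151) = 282/(-91692/151) = 282*(-151/91692) = -7097/15282 ≈ -0.46440)
(-587 + F)*J = (-587 - 7097/15282)*1193 = -8977631/15282*1193 = -10710313783/15282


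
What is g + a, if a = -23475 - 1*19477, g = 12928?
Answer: -30024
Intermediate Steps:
a = -42952 (a = -23475 - 19477 = -42952)
g + a = 12928 - 42952 = -30024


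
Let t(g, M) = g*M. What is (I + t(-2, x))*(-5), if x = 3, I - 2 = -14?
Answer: 90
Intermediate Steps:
I = -12 (I = 2 - 14 = -12)
t(g, M) = M*g
(I + t(-2, x))*(-5) = (-12 + 3*(-2))*(-5) = (-12 - 6)*(-5) = -18*(-5) = 90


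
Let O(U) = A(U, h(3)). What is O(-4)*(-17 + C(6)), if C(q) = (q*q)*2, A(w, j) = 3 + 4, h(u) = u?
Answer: 385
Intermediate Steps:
A(w, j) = 7
C(q) = 2*q² (C(q) = q²*2 = 2*q²)
O(U) = 7
O(-4)*(-17 + C(6)) = 7*(-17 + 2*6²) = 7*(-17 + 2*36) = 7*(-17 + 72) = 7*55 = 385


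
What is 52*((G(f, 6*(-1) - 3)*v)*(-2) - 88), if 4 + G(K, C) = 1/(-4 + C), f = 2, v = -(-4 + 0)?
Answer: -2880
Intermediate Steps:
v = 4 (v = -1*(-4) = 4)
G(K, C) = -4 + 1/(-4 + C)
52*((G(f, 6*(-1) - 3)*v)*(-2) - 88) = 52*((((17 - 4*(6*(-1) - 3))/(-4 + (6*(-1) - 3)))*4)*(-2) - 88) = 52*((((17 - 4*(-6 - 3))/(-4 + (-6 - 3)))*4)*(-2) - 88) = 52*((((17 - 4*(-9))/(-4 - 9))*4)*(-2) - 88) = 52*((((17 + 36)/(-13))*4)*(-2) - 88) = 52*((-1/13*53*4)*(-2) - 88) = 52*(-53/13*4*(-2) - 88) = 52*(-212/13*(-2) - 88) = 52*(424/13 - 88) = 52*(-720/13) = -2880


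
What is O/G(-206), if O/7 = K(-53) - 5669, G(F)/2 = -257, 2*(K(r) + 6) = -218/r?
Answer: 1052331/13621 ≈ 77.258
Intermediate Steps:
K(r) = -6 - 109/r (K(r) = -6 + (-218/r)/2 = -6 - 109/r)
G(F) = -514 (G(F) = 2*(-257) = -514)
O = -2104662/53 (O = 7*((-6 - 109/(-53)) - 5669) = 7*((-6 - 109*(-1/53)) - 5669) = 7*((-6 + 109/53) - 5669) = 7*(-209/53 - 5669) = 7*(-300666/53) = -2104662/53 ≈ -39711.)
O/G(-206) = -2104662/53/(-514) = -2104662/53*(-1/514) = 1052331/13621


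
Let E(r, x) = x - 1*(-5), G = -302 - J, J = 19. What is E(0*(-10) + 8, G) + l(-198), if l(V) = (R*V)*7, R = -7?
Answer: 9386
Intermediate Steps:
G = -321 (G = -302 - 1*19 = -302 - 19 = -321)
E(r, x) = 5 + x (E(r, x) = x + 5 = 5 + x)
l(V) = -49*V (l(V) = -7*V*7 = -49*V)
E(0*(-10) + 8, G) + l(-198) = (5 - 321) - 49*(-198) = -316 + 9702 = 9386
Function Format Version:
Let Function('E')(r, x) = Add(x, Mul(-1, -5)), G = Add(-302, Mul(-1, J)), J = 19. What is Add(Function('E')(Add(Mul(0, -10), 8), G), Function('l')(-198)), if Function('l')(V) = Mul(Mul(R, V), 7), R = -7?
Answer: 9386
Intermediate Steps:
G = -321 (G = Add(-302, Mul(-1, 19)) = Add(-302, -19) = -321)
Function('E')(r, x) = Add(5, x) (Function('E')(r, x) = Add(x, 5) = Add(5, x))
Function('l')(V) = Mul(-49, V) (Function('l')(V) = Mul(Mul(-7, V), 7) = Mul(-49, V))
Add(Function('E')(Add(Mul(0, -10), 8), G), Function('l')(-198)) = Add(Add(5, -321), Mul(-49, -198)) = Add(-316, 9702) = 9386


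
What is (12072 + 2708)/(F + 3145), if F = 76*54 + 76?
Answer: 2956/1465 ≈ 2.0177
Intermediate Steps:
F = 4180 (F = 4104 + 76 = 4180)
(12072 + 2708)/(F + 3145) = (12072 + 2708)/(4180 + 3145) = 14780/7325 = 14780*(1/7325) = 2956/1465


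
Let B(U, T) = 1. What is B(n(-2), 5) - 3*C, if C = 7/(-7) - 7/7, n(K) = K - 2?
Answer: 7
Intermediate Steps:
n(K) = -2 + K
C = -2 (C = 7*(-⅐) - 7*⅐ = -1 - 1 = -2)
B(n(-2), 5) - 3*C = 1 - 3*(-2) = 1 + 6 = 7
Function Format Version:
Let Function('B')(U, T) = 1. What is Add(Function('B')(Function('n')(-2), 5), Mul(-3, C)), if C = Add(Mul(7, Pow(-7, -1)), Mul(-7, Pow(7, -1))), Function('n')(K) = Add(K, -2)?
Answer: 7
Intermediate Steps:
Function('n')(K) = Add(-2, K)
C = -2 (C = Add(Mul(7, Rational(-1, 7)), Mul(-7, Rational(1, 7))) = Add(-1, -1) = -2)
Add(Function('B')(Function('n')(-2), 5), Mul(-3, C)) = Add(1, Mul(-3, -2)) = Add(1, 6) = 7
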